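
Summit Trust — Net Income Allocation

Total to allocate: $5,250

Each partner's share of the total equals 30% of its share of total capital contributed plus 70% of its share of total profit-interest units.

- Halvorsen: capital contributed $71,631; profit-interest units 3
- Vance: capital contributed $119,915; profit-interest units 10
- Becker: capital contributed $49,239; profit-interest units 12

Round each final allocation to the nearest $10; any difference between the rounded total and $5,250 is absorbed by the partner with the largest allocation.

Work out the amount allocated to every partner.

Halvorsen: $910; Vance: $2,250; Becker: $2,090

Capital contributed total 240,785; profit-interest units total 25.
Composite weights (30% capital contributed + 70% profit-interest units): Halvorsen 0.1732; Vance 0.4294; Becker 0.3973.
Raw shares: Halvorsen 909.55; Vance 2,254.38; Becker 2,086.08.
After rounding ($10): Halvorsen $910; Vance $2,250; Becker $2,090. Sum = $5,250.
Sum already equals the total — no adjustment.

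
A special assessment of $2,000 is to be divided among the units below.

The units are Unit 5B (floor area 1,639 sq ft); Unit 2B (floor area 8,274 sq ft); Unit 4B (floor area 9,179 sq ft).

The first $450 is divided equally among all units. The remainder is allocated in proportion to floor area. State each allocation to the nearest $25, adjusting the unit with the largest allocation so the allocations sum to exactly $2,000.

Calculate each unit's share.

$450 shared equally gives $150 per unit.
Remainder $1,550 by floor area (total 19,092): Unit 5B 133.06 → $125; Unit 2B 671.73 → $675; Unit 4B 745.20 → $750.
Totals: Unit 5B $150 + $125 = $275; Unit 2B $150 + $675 = $825; Unit 4B $150 + $750 = $900.

Unit 5B: $275 · Unit 2B: $825 · Unit 4B: $900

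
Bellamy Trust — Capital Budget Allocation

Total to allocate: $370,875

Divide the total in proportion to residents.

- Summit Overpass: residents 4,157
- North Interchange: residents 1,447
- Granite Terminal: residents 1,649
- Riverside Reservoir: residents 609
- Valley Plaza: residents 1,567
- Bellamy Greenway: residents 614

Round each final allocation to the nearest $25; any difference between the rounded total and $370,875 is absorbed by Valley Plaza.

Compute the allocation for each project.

Combined residents = 10,043.
Unrounded shares: Summit Overpass 4,157/10,043 × $370,875 = 153,512.63; North Interchange 1,447/10,043 × $370,875 = 53,435.84; Granite Terminal 1,649/10,043 × $370,875 = 60,895.44; Riverside Reservoir 609/10,043 × $370,875 = 22,489.58; Valley Plaza 1,567/10,043 × $370,875 = 57,867.28; Bellamy Greenway 614/10,043 × $370,875 = 22,674.23.
Rounded to nearest $25: Summit Overpass $153,525; North Interchange $53,425; Granite Terminal $60,900; Riverside Reservoir $22,500; Valley Plaza $57,875; Bellamy Greenway $22,675. Sum = $370,900.
Difference $370,875 − $370,900 = −$25 applied to Valley Plaza: Valley Plaza becomes $57,850.

Summit Overpass: $153,525 | North Interchange: $53,425 | Granite Terminal: $60,900 | Riverside Reservoir: $22,500 | Valley Plaza: $57,850 | Bellamy Greenway: $22,675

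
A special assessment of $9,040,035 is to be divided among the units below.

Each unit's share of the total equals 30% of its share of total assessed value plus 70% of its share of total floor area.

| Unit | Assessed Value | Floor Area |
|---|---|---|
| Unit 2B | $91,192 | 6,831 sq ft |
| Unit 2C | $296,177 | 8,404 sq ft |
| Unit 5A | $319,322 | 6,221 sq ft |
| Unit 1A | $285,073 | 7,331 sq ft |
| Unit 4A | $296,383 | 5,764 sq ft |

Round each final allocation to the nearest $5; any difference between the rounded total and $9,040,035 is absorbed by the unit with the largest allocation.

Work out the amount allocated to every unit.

Unit 2B: $1,443,090; Unit 2C: $2,162,755; Unit 5A: $1,811,665; Unit 1A: $1,942,855; Unit 4A: $1,679,670

Assessed value total 1,288,147; floor area total 34,551.
Composite weights (30% assessed value + 70% floor area): Unit 2B 0.1596; Unit 2C 0.2392; Unit 5A 0.2004; Unit 1A 0.2149; Unit 4A 0.1858.
Unrounded shares: Unit 2B 1,443,091.20; Unit 2C 2,162,753.35; Unit 5A 1,811,664.85; Unit 1A 1,942,855.23; Unit 4A 1,679,670.38.
At nearest $5: Unit 2B $1,443,090; Unit 2C $2,162,755; Unit 5A $1,811,665; Unit 1A $1,942,855; Unit 4A $1,679,670. Sum = $9,040,035.
No rounding difference to absorb.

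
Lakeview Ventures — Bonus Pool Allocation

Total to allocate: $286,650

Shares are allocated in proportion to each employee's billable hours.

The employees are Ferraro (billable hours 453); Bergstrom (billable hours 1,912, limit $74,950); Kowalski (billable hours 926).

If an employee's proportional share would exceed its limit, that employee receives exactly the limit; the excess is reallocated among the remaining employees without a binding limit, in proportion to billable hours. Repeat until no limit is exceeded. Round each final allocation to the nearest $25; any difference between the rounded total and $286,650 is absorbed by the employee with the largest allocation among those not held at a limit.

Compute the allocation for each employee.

Total billable hours = 3,291.
Unconstrained shares: Ferraro 39,456.84; Bergstrom 166,537.47; Kowalski 80,655.70.
Held at cap: Bergstrom ($74,950); balance $211,700 reallocated over remaining billable hours 1,379.
Remaining shares: Ferraro 69,543.22 → $69,550; Kowalski 142,156.78 → $142,150.

Ferraro: $69,550 | Bergstrom: $74,950 | Kowalski: $142,150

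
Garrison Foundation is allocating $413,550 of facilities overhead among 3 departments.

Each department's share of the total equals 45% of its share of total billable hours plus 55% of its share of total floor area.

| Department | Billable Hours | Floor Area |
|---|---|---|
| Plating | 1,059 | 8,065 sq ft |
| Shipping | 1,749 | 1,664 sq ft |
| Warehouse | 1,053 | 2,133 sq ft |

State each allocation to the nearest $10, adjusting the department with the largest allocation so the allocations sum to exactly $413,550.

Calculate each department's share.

Totals — billable hours 3,861, floor area 11,862.
Blended shares (45% billable hours + 55% floor area): Plating 0.4974; Shipping 0.2810; Warehouse 0.2216.
Raw shares: Plating 205,688.52; Shipping 116,207.59; Warehouse 91,653.90.
At nearest $10: Plating $205,690; Shipping $116,210; Warehouse $91,650. Sum = $413,550.
No rounding difference to absorb.

Plating: $205,690 · Shipping: $116,210 · Warehouse: $91,650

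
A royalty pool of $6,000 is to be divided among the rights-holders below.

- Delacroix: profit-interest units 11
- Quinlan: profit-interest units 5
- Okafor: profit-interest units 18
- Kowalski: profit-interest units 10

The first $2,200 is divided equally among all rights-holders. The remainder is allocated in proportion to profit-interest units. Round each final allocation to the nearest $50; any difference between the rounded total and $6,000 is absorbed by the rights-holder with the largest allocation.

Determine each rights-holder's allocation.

Delacroix: $1,500 | Quinlan: $1,000 | Okafor: $2,100 | Kowalski: $1,400

First tranche $2,200 split equally: $550 each.
Remainder $3,800 by profit-interest units (total 44): Delacroix 950.00 → $950; Quinlan 431.82 → $450; Okafor 1,554.55 → $1,550; Kowalski 863.64 → $850.
Totals: Delacroix $550 + $950 = $1,500; Quinlan $550 + $450 = $1,000; Okafor $550 + $1,550 = $2,100; Kowalski $550 + $850 = $1,400.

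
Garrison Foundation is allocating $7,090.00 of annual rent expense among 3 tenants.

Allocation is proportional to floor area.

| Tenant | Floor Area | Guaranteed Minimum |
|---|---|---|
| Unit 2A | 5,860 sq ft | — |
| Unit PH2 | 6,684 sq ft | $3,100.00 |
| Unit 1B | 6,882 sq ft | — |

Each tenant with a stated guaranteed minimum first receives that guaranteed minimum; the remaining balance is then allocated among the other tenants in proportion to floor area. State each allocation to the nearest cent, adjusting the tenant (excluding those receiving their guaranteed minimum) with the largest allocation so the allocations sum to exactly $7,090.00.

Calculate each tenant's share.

Minimums first: Unit PH2 $3,100.00. Residual $3,990.00.
Residual split over remaining floor area 12,742: Unit 2A 1,834.9867 → $1,834.99; Unit 1B 2,155.0133 → $2,155.01.

Unit 2A: $1,834.99; Unit PH2: $3,100.00; Unit 1B: $2,155.01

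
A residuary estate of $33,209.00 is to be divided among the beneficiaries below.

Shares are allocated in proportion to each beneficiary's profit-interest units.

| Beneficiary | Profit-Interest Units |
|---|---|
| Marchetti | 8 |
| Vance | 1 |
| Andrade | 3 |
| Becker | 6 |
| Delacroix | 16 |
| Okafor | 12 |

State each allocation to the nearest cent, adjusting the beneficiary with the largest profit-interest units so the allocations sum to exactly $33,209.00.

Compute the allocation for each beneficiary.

Profit-interest units total: 8 + 1 + 3 + 6 + 16 + 12 = 46.
Pro-rata amounts: Marchetti 5,775.4783; Vance 721.9348; Andrade 2,165.8043; Becker 4,331.6087; Delacroix 11,550.9565; Okafor 8,663.2174.
Rounded to nearest cent: Marchetti $5,775.48; Vance $721.93; Andrade $2,165.80; Becker $4,331.61; Delacroix $11,550.96; Okafor $8,663.22. Sum = $33,209.00.
Rounded total matches; no reconciliation needed.

Marchetti: $5,775.48 · Vance: $721.93 · Andrade: $2,165.80 · Becker: $4,331.61 · Delacroix: $11,550.96 · Okafor: $8,663.22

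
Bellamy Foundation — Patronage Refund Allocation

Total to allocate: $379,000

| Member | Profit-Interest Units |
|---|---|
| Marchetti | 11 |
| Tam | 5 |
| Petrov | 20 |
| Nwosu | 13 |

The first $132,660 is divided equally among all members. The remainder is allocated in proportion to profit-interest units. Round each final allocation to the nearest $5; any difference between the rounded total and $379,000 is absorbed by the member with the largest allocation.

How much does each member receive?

Equal tier: $132,660 ÷ 4 = $33,165 apiece.
Remainder $246,340 by profit-interest units (total 49): Marchetti 55,300.82 → $55,300; Tam 25,136.73 → $25,135; Petrov 100,546.94 → $100,545; Nwosu 65,355.51 → $65,355.
Rounding difference +$5 on remainder applied to Petrov.
Totals: Marchetti $33,165 + $55,300 = $88,465; Tam $33,165 + $25,135 = $58,300; Petrov $33,165 + $100,550 = $133,715; Nwosu $33,165 + $65,355 = $98,520.

Marchetti: $88,465 | Tam: $58,300 | Petrov: $133,715 | Nwosu: $98,520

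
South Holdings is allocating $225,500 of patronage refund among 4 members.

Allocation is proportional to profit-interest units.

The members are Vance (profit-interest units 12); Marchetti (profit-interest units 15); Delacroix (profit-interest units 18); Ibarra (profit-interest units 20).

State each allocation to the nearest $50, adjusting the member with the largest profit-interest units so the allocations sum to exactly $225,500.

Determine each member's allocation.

Vance: $41,650; Marchetti: $52,050; Delacroix: $62,450; Ibarra: $69,350

Profit-interest units total: 65.
Proportional shares: Vance 12/65 × $225,500 = 41,630.77; Marchetti 15/65 × $225,500 = 52,038.46; Delacroix 18/65 × $225,500 = 62,446.15; Ibarra 20/65 × $225,500 = 69,384.62.
Rounded to nearest $50: Vance $41,650; Marchetti $52,050; Delacroix $62,450; Ibarra $69,400. Sum = $225,550.
Difference $225,500 − $225,550 = −$50 applied to largest profit-interest units (Ibarra): Ibarra becomes $69,350.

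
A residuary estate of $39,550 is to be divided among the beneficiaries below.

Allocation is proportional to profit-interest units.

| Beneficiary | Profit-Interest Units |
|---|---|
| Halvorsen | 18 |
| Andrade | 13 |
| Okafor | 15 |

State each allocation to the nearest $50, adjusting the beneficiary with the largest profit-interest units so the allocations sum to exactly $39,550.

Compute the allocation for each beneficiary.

Total profit-interest units = 46.
Pro-rata amounts: Halvorsen 18/46 × $39,550 = 15,476.09; Andrade 13/46 × $39,550 = 11,177.17; Okafor 15/46 × $39,550 = 12,896.74.
At nearest $50: Halvorsen $15,500; Andrade $11,200; Okafor $12,900. Sum = $39,600.
Difference $39,550 − $39,600 = −$50 applied to largest profit-interest units (Halvorsen): Halvorsen becomes $15,450.

Halvorsen: $15,450; Andrade: $11,200; Okafor: $12,900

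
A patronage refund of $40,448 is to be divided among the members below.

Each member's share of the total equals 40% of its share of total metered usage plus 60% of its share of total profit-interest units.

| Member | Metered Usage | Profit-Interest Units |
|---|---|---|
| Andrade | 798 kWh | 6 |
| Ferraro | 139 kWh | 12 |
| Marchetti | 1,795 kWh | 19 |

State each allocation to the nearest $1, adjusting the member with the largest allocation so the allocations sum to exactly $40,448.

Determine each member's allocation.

Andrade: $8,661 · Ferraro: $8,694 · Marchetti: $23,093

Metered usage total 2,732; profit-interest units total 37.
Combined weights (40% metered usage + 60% profit-interest units): Andrade 0.2141; Ferraro 0.2149; Marchetti 0.5709.
Pro-rata amounts: Andrade 8,661.32; Ferraro 8,694.14; Marchetti 23,092.54.
After rounding ($1): Andrade $8,661; Ferraro $8,694; Marchetti $23,093. Sum = $40,448.
Sum already equals the total — no adjustment.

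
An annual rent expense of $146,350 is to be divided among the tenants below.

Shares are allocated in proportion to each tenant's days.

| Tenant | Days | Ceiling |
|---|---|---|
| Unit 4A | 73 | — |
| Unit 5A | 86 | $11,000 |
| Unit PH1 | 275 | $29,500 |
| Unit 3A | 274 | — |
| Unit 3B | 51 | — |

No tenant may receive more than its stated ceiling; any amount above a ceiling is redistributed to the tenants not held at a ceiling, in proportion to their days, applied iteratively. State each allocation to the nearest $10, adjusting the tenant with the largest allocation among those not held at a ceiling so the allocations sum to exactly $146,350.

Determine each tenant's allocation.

Unit 4A: $19,410 · Unit 5A: $11,000 · Unit PH1: $29,500 · Unit 3A: $72,880 · Unit 3B: $13,560

Days total: 759.
Pro-rata shares before constraints: Unit 4A 14,075.82; Unit 5A 16,582.48; Unit PH1 53,025.36; Unit 3A 52,832.54; Unit 3B 9,833.79.
Held at cap: Unit 5A ($11,000), Unit PH1 ($29,500); residual $105,850 reallocated over remaining days 398.
Redistributed shares: Unit 4A 19,414.70 → $19,410; Unit 3A 72,871.61 → $72,870; Unit 3B 13,563.69 → $13,560.
Rounding difference +$10 applied to Unit 3A → $72,880.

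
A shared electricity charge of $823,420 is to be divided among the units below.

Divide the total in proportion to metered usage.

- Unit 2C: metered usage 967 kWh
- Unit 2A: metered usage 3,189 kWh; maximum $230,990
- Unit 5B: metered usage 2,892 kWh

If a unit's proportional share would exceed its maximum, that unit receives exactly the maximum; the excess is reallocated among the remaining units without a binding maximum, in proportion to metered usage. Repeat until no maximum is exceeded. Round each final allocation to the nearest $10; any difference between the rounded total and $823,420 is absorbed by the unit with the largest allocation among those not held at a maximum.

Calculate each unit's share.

Unit 2C: $148,450 · Unit 2A: $230,990 · Unit 5B: $443,980

Total metered usage = 7,048.
Unconstrained shares: Unit 2C 112,974.91; Unit 2A 372,571.85; Unit 5B 337,873.25.
Cap binds for Unit 2A ($230,990); remaining pool $592,430 reallocated over remaining metered usage 3,859.
Redistributed shares: Unit 2C 148,452.92 → $148,450; Unit 5B 443,977.08 → $443,980.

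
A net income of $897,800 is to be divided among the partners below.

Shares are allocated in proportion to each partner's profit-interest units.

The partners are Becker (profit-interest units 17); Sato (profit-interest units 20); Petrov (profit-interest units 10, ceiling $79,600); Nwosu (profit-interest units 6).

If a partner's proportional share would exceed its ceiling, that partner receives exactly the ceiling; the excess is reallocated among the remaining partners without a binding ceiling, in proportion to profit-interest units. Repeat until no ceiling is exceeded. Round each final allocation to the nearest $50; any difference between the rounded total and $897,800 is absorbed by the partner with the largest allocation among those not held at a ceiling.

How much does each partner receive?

Total profit-interest units = 53.
Proportional shares (ignoring caps): Becker 287,973.58; Sato 338,792.45; Petrov 169,396.23; Nwosu 101,637.74.
Capped: Petrov ($79,600); balance $818,200 reallocated over remaining profit-interest units 43.
Redistributed shares: Becker 323,474.42 → $323,450; Sato 380,558.14 → $380,550; Nwosu 114,167.44 → $114,150.
Rounding difference +$50 applied to Sato → $380,600.

Becker: $323,450; Sato: $380,600; Petrov: $79,600; Nwosu: $114,150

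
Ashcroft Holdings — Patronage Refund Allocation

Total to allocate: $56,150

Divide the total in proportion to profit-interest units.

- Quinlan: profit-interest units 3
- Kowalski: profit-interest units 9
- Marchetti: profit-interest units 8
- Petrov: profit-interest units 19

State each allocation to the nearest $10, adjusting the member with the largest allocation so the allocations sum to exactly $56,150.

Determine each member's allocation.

Total profit-interest units = 39.
Proportional shares: Quinlan 3/39 × $56,150 = 4,319.23; Kowalski 9/39 × $56,150 = 12,957.69; Marchetti 8/39 × $56,150 = 11,517.95; Petrov 19/39 × $56,150 = 27,355.13.
Rounded to nearest $10: Quinlan $4,320; Kowalski $12,960; Marchetti $11,520; Petrov $27,360. Sum = $56,160.
Difference $56,150 − $56,160 = −$10 applied to largest allocation (Petrov): Petrov becomes $27,350.

Quinlan: $4,320; Kowalski: $12,960; Marchetti: $11,520; Petrov: $27,350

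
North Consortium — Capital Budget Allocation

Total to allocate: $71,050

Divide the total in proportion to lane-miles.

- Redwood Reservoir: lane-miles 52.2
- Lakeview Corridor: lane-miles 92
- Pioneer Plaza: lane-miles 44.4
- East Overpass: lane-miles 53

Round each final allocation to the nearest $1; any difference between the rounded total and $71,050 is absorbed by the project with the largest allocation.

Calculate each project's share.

Redwood Reservoir: $15,351 · Lakeview Corridor: $27,056 · Pioneer Plaza: $13,057 · East Overpass: $15,586

Lane-miles total: 241.6.
Unrounded shares: Redwood Reservoir 52.2/241.6 × $71,050 = 15,351.03; Lakeview Corridor 92/241.6 × $71,050 = 27,055.46; Pioneer Plaza 44.4/241.6 × $71,050 = 13,057.20; East Overpass 53/241.6 × $71,050 = 15,586.30.
At nearest $1: Redwood Reservoir $15,351; Lakeview Corridor $27,055; Pioneer Plaza $13,057; East Overpass $15,586. Sum = $71,049.
Difference $71,050 − $71,049 = +$1 applied to largest allocation (Lakeview Corridor): Lakeview Corridor becomes $27,056.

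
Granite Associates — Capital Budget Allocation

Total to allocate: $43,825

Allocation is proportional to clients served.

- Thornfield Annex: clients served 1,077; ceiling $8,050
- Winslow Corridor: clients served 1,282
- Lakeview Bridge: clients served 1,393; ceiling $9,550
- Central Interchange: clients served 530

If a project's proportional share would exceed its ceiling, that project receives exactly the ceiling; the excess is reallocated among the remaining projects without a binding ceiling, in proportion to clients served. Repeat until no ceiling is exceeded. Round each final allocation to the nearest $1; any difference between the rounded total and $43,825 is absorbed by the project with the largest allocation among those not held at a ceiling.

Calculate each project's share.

Thornfield Annex: $8,050; Winslow Corridor: $18,554; Lakeview Bridge: $9,550; Central Interchange: $7,671

Total clients served = 4,282.
Pro-rata shares before constraints: Thornfield Annex 11,022.78; Winslow Corridor 13,120.89; Lakeview Bridge 14,256.94; Central Interchange 5,424.39.
Capped: Thornfield Annex ($8,050), Lakeview Bridge ($9,550); residual $26,225 reallocated over remaining clients served 1,812.
Shares after redistribution: Winslow Corridor 18,554.33 → $18,554; Central Interchange 7,670.67 → $7,671.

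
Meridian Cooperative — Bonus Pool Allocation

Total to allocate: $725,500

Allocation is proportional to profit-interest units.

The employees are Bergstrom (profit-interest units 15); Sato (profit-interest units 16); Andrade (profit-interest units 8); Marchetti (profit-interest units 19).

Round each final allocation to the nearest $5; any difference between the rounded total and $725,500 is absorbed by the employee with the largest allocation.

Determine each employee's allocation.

Total profit-interest units = 58.
Raw shares: Bergstrom 15/58 × $725,500 = 187,629.31; Sato 16/58 × $725,500 = 200,137.93; Andrade 8/58 × $725,500 = 100,068.97; Marchetti 19/58 × $725,500 = 237,663.79.
At nearest $5: Bergstrom $187,630; Sato $200,140; Andrade $100,070; Marchetti $237,665. Sum = $725,505.
Difference $725,500 − $725,505 = −$5 applied to largest allocation (Marchetti): Marchetti becomes $237,660.

Bergstrom: $187,630 · Sato: $200,140 · Andrade: $100,070 · Marchetti: $237,660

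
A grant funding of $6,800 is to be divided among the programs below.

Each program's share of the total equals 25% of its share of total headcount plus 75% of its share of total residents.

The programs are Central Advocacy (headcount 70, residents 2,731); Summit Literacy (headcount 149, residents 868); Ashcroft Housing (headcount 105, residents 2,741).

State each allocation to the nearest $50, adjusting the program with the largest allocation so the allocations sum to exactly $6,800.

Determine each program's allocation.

Central Advocacy: $2,550; Summit Literacy: $1,500; Ashcroft Housing: $2,750

Headcount total 324; residents total 6,340.
Blended shares (25% headcount + 75% residents): Central Advocacy 0.3771; Summit Literacy 0.2177; Ashcroft Housing 0.4053.
Unrounded shares: Central Advocacy 2,564.15; Summit Literacy 1,480.02; Ashcroft Housing 2,755.83.
At nearest $50: Central Advocacy $2,550; Summit Literacy $1,500; Ashcroft Housing $2,750. Sum = $6,800.
Rounded total matches; no reconciliation needed.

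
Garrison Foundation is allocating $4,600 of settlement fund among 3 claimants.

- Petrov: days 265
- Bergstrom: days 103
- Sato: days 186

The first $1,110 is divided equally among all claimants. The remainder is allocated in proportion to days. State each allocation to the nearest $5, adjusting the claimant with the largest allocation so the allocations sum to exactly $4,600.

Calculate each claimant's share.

Equal tier: $1,110 ÷ 3 = $370 apiece.
Remainder $3,490 by days (total 554): Petrov 1,669.40 → $1,670; Bergstrom 648.86 → $650; Sato 1,171.73 → $1,170.
Totals: Petrov $370 + $1,670 = $2,040; Bergstrom $370 + $650 = $1,020; Sato $370 + $1,170 = $1,540.

Petrov: $2,040 · Bergstrom: $1,020 · Sato: $1,540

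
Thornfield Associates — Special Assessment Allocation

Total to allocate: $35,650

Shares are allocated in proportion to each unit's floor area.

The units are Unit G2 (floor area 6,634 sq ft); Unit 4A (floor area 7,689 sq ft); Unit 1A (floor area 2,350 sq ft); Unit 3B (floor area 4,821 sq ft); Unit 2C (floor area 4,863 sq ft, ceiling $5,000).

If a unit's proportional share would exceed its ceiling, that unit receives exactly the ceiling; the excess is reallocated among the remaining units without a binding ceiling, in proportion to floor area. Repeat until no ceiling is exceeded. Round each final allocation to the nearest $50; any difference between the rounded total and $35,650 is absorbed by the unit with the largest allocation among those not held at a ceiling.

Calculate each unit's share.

Unit G2: $9,450; Unit 4A: $11,000; Unit 1A: $3,350; Unit 3B: $6,850; Unit 2C: $5,000

Sum of floor area: 26,357.
Proportional shares (ignoring caps): Unit G2 8,973.03; Unit 4A 10,400.00; Unit 1A 3,178.57; Unit 3B 6,520.80; Unit 2C 6,577.61.
Cap binds for Unit 2C ($5,000); residual $30,650 reallocated over remaining floor area 21,494.
Redistributed shares: Unit G2 9,459.95 → $9,450; Unit 4A 10,964.36 → $10,950; Unit 1A 3,351.05 → $3,350; Unit 3B 6,874.65 → $6,850.
Rounding difference +$50 applied to Unit 4A → $11,000.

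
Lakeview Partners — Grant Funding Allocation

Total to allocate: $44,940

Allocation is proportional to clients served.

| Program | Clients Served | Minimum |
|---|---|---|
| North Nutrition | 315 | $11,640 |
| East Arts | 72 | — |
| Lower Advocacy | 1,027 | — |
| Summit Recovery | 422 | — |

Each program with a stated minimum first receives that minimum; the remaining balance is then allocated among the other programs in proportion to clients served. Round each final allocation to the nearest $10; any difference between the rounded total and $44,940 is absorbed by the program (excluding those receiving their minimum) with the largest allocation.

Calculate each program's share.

North Nutrition: $11,640 · East Arts: $1,580 · Lower Advocacy: $22,480 · Summit Recovery: $9,240

Fund the minimums — North Nutrition $11,640. Residual $33,300.
Residual split over remaining clients served 1,521: East Arts 1,576.33 → $1,580; Lower Advocacy 22,484.62 → $22,480; Summit Recovery 9,239.05 → $9,240.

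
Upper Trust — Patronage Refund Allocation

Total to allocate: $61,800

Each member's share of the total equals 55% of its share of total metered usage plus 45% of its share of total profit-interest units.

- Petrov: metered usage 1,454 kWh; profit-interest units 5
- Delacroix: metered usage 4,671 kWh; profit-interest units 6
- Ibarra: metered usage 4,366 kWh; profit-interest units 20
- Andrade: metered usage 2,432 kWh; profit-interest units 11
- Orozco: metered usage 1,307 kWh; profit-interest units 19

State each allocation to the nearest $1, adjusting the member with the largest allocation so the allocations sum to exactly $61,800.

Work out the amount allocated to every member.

Totals — metered usage 14,230, profit-interest units 61.
Blended shares (55% metered usage + 45% profit-interest units): Petrov 0.0931; Delacroix 0.2248; Ibarra 0.3163; Andrade 0.1751; Orozco 0.1907.
Raw shares: Petrov 5,752.56; Delacroix 13,892.63; Ibarra 19,546.73; Andrade 10,824.03; Orozco 11,784.05.
Rounded to nearest $1: Petrov $5,753; Delacroix $13,893; Ibarra $19,547; Andrade $10,824; Orozco $11,784. Sum = $61,801.
Difference $61,800 − $61,801 = −$1 applied to largest allocation (Ibarra): Ibarra becomes $19,546.

Petrov: $5,753 · Delacroix: $13,893 · Ibarra: $19,546 · Andrade: $10,824 · Orozco: $11,784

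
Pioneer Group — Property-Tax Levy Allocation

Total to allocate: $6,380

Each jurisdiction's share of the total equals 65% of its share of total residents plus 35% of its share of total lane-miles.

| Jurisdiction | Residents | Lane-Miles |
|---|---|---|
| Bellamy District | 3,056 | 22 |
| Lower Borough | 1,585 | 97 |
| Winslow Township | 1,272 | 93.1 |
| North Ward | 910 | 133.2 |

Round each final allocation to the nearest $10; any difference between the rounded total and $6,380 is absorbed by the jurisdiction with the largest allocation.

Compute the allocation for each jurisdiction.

Bellamy District: $2,000 | Lower Borough: $1,590 | Winslow Township: $1,380 | North Ward: $1,410

Residents total 6,823; lane-miles total 345.3.
Composite weights (65% residents + 35% lane-miles): Bellamy District 0.3134; Lower Borough 0.2493; Winslow Township 0.2155; North Ward 0.2217.
Unrounded shares: Bellamy District 1,999.70; Lower Borough 1,590.64; Winslow Township 1,375.18; North Ward 1,414.48.
Rounded to nearest $10: Bellamy District $2,000; Lower Borough $1,590; Winslow Township $1,380; North Ward $1,410. Sum = $6,380.
Sum already equals the total — no adjustment.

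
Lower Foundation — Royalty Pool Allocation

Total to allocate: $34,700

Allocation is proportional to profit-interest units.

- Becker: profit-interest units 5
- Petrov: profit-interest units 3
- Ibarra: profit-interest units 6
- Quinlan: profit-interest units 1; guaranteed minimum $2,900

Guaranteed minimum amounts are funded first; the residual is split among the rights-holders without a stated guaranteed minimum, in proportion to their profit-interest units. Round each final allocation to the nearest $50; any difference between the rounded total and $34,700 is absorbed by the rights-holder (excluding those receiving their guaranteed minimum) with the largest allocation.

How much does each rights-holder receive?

Becker: $11,350 | Petrov: $6,800 | Ibarra: $13,650 | Quinlan: $2,900

Guaranteed amounts: Quinlan $2,900. Residual $31,800.
Residual split over remaining profit-interest units 14: Becker 11,357.14 → $11,350; Petrov 6,814.29 → $6,800; Ibarra 13,628.57 → $13,650.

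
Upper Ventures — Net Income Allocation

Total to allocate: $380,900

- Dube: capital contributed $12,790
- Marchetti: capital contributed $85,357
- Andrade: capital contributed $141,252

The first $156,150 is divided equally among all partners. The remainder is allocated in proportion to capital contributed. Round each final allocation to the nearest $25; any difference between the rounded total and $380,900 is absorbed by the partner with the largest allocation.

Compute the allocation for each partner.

Dube: $64,050; Marchetti: $132,175; Andrade: $184,675

$156,150 shared equally gives $52,050 per partner.
Remainder $224,750 by capital contributed (total 239,399): Dube 12,007.37 → $12,000; Marchetti 80,133.94 → $80,125; Andrade 132,608.69 → $132,600.
Rounding difference +$25 on remainder applied to Andrade.
Totals: Dube $52,050 + $12,000 = $64,050; Marchetti $52,050 + $80,125 = $132,175; Andrade $52,050 + $132,625 = $184,675.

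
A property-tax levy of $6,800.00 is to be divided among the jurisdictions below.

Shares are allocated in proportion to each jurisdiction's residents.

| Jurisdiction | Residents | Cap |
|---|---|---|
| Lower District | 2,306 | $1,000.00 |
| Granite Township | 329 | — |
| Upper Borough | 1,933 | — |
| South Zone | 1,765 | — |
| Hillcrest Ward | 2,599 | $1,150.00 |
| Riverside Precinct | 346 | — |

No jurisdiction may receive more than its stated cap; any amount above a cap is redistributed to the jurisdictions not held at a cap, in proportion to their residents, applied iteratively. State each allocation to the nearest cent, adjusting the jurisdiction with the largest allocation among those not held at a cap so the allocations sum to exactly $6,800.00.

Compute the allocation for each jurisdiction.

Sum of residents: 9,278.
Proportional shares (ignoring caps): Lower District 1,690.1056; Granite Township 241.1296; Upper Borough 1,416.7277; South Zone 1,293.5978; Hillcrest Ward 1,904.8502; Riverside Precinct 253.5891.
Capped: Lower District ($1,000.00), Hillcrest Ward ($1,150.00); residual $4,650.00 reallocated over remaining residents 4,373.
Remaining shares: Granite Township 349.8399 → $349.84; Upper Borough 2,055.4425 → $2,055.44; South Zone 1,876.8008 → $1,876.80; Riverside Precinct 367.9168 → $367.92.

Lower District: $1,000.00 | Granite Township: $349.84 | Upper Borough: $2,055.44 | South Zone: $1,876.80 | Hillcrest Ward: $1,150.00 | Riverside Precinct: $367.92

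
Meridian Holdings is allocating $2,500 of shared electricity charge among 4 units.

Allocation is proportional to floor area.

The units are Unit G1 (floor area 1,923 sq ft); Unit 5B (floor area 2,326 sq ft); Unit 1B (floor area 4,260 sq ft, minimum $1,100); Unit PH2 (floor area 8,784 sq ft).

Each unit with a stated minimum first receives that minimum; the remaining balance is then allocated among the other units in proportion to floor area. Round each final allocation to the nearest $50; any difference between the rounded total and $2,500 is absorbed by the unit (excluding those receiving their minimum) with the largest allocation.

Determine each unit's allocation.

Unit G1: $200 · Unit 5B: $250 · Unit 1B: $1,100 · Unit PH2: $950

Guaranteed amounts: Unit 1B $1,100. Remaining pool $1,400.
Remaining pool split over remaining floor area 13,033: Unit G1 206.57 → $200; Unit 5B 249.86 → $250; Unit PH2 943.57 → $950.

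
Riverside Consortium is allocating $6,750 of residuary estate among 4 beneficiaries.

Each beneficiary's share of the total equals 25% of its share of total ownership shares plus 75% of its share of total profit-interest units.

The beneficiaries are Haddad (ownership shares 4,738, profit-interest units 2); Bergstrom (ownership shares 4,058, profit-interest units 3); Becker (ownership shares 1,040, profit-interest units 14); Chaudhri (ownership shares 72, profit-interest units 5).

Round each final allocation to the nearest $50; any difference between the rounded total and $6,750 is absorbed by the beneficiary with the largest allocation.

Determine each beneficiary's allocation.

Haddad: $1,250 | Bergstrom: $1,300 | Becker: $3,150 | Chaudhri: $1,050

Totals — ownership shares 9,908, profit-interest units 24.
Combined weights (25% ownership shares + 75% profit-interest units): Haddad 0.1820; Bergstrom 0.1961; Becker 0.4637; Chaudhri 0.1581.
Proportional shares: Haddad 1,228.84; Bergstrom 1,323.96; Becker 3,130.25; Chaudhri 1,066.95.
Rounded to nearest $50: Haddad $1,250; Bergstrom $1,300; Becker $3,150; Chaudhri $1,050. Sum = $6,750.
No rounding difference to absorb.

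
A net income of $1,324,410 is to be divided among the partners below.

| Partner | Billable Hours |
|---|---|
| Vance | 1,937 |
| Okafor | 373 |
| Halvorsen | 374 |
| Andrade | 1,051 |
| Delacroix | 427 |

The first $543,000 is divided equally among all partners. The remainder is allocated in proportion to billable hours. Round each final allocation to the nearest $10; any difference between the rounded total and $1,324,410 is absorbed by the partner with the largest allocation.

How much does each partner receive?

$543,000 shared equally gives $108,600 per partner.
Remainder $781,410 by billable hours (total 4,162): Vance 363,669.19 → $363,670; Okafor 70,030.26 → $70,030; Halvorsen 70,218.01 → $70,220; Andrade 197,323.86 → $197,320; Delacroix 80,168.69 → $80,170.
Totals: Vance $108,600 + $363,670 = $472,270; Okafor $108,600 + $70,030 = $178,630; Halvorsen $108,600 + $70,220 = $178,820; Andrade $108,600 + $197,320 = $305,920; Delacroix $108,600 + $80,170 = $188,770.

Vance: $472,270; Okafor: $178,630; Halvorsen: $178,820; Andrade: $305,920; Delacroix: $188,770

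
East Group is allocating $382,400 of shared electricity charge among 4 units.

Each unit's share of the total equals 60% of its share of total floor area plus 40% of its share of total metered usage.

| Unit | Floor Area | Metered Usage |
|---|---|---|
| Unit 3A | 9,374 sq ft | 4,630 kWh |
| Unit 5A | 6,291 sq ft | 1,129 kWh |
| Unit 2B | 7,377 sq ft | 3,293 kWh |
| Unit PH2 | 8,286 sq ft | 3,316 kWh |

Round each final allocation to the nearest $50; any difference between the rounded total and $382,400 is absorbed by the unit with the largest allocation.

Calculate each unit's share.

Totals — floor area 31,328, metered usage 12,368.
Combined weights (60% floor area + 40% metered usage): Unit 3A 0.3293; Unit 5A 0.1570; Unit 2B 0.2478; Unit PH2 0.2659.
Pro-rata amounts: Unit 3A 125,914.36; Unit 5A 60,036.82; Unit 2B 94,753.52; Unit PH2 101,695.30.
After rounding ($50): Unit 3A $125,900; Unit 5A $60,050; Unit 2B $94,750; Unit PH2 $101,700. Sum = $382,400.
Rounded total matches; no reconciliation needed.

Unit 3A: $125,900; Unit 5A: $60,050; Unit 2B: $94,750; Unit PH2: $101,700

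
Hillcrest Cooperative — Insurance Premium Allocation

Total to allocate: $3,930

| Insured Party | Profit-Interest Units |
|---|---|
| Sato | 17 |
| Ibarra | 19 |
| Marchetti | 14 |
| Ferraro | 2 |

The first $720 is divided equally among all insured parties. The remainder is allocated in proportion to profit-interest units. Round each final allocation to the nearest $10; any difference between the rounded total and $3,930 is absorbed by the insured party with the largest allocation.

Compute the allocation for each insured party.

Sato: $1,230 | Ibarra: $1,360 | Marchetti: $1,040 | Ferraro: $300

First tranche $720 split equally: $180 each.
Remainder $3,210 by profit-interest units (total 52): Sato 1,049.42 → $1,050; Ibarra 1,172.88 → $1,170; Marchetti 864.23 → $860; Ferraro 123.46 → $120.
Rounding difference +$10 on remainder applied to Ibarra.
Totals: Sato $180 + $1,050 = $1,230; Ibarra $180 + $1,180 = $1,360; Marchetti $180 + $860 = $1,040; Ferraro $180 + $120 = $300.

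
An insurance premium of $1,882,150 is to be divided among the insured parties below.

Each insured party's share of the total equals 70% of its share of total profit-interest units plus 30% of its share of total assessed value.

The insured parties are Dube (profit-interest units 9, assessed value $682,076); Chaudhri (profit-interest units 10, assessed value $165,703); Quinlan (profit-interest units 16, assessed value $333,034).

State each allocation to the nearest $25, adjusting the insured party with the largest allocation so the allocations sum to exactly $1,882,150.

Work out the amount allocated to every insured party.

Dube: $664,950 | Chaudhri: $455,675 | Quinlan: $761,525

Profit-interest units total 35; assessed value total 1,180,813.
Blended shares (70% profit-interest units + 30% assessed value): Dube 0.3533; Chaudhri 0.2421; Quinlan 0.4046.
Unrounded shares: Dube 664,944.32; Chaudhri 455,666.40; Quinlan 761,539.28.
At nearest $25: Dube $664,950; Chaudhri $455,675; Quinlan $761,550. Sum = $1,882,175.
Difference $1,882,150 − $1,882,175 = −$25 applied to largest allocation (Quinlan): Quinlan becomes $761,525.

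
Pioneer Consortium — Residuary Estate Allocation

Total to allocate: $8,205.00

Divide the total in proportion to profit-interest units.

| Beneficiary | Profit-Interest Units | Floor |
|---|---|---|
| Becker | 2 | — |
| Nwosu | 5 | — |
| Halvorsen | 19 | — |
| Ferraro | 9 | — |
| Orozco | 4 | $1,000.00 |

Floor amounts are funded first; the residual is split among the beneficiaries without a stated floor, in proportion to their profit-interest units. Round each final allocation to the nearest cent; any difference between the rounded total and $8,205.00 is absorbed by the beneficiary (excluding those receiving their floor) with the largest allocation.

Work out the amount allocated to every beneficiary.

Becker: $411.71 | Nwosu: $1,029.29 | Halvorsen: $3,911.29 | Ferraro: $1,852.71 | Orozco: $1,000.00

Fund the minimums — Orozco $1,000.00. Remaining pool $7,205.00.
Remaining pool split over remaining profit-interest units 35: Becker 411.7143 → $411.71; Nwosu 1,029.2857 → $1,029.29; Halvorsen 3,911.2857 → $3,911.29; Ferraro 1,852.7143 → $1,852.71.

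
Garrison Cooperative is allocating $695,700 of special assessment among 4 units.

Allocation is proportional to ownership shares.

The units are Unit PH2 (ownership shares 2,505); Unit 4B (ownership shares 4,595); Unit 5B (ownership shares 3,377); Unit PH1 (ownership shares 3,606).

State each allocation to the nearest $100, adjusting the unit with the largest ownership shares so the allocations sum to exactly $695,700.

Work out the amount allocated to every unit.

Unit PH2: $123,700; Unit 4B: $227,100; Unit 5B: $166,800; Unit PH1: $178,100

Ownership shares total: 14,083.
Raw shares: Unit PH2 2,505/14,083 × $695,700 = 123,746.96; Unit 4B 4,595/14,083 × $695,700 = 226,992.93; Unit 5B 3,377/14,083 × $695,700 = 166,823.75; Unit PH1 3,606/14,083 × $695,700 = 178,136.35.
Rounded to nearest $100: Unit PH2 $123,700; Unit 4B $227,000; Unit 5B $166,800; Unit PH1 $178,100. Sum = $695,600.
Difference $695,700 − $695,600 = +$100 applied to largest ownership shares (Unit 4B): Unit 4B becomes $227,100.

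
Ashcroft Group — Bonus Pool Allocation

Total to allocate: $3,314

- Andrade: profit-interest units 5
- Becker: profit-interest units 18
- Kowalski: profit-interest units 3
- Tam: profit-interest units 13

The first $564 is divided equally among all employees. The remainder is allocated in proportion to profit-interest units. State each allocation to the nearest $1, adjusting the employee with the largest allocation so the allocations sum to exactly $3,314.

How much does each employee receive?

Andrade: $494 · Becker: $1,409 · Kowalski: $353 · Tam: $1,058

First tranche $564 split equally: $141 each.
Remainder $2,750 by profit-interest units (total 39): Andrade 352.56 → $353; Becker 1,269.23 → $1,269; Kowalski 211.54 → $212; Tam 916.67 → $917.
Rounding difference −$1 on remainder applied to Becker.
Totals: Andrade $141 + $353 = $494; Becker $141 + $1,268 = $1,409; Kowalski $141 + $212 = $353; Tam $141 + $917 = $1,058.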